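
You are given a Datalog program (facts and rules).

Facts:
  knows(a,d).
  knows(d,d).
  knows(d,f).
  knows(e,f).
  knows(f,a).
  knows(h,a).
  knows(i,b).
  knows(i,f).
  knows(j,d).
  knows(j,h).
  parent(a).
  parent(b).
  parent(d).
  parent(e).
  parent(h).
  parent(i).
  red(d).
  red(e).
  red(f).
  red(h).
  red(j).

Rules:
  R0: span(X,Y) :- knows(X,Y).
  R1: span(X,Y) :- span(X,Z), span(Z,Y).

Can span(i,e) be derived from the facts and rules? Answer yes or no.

no

round 1: derive span(a,d) via R0 from knows(a,d)
round 1: derive span(d,d) via R0 from knows(d,d)
round 1: derive span(d,f) via R0 from knows(d,f)
round 1: derive span(e,f) via R0 from knows(e,f)
round 1: derive span(f,a) via R0 from knows(f,a)
round 1: derive span(h,a) via R0 from knows(h,a)
round 1: derive span(i,b) via R0 from knows(i,b)
round 1: derive span(i,f) via R0 from knows(i,f)
round 1: derive span(j,d) via R0 from knows(j,d)
round 1: derive span(j,h) via R0 from knows(j,h)
round 2: derive span(a,f) via R1 from span(a,d), span(d,f)
round 2: derive span(d,a) via R1 from span(d,f), span(f,a)
round 2: derive span(e,a) via R1 from span(e,f), span(f,a)
round 2: derive span(f,d) via R1 from span(f,a), span(a,d)
round 2: derive span(h,d) via R1 from span(h,a), span(a,d)
round 2: derive span(i,a) via R1 from span(i,f), span(f,a)
round 2: derive span(j,a) via R1 from span(j,h), span(h,a)
round 2: derive span(j,f) via R1 from span(j,d), span(d,f)
round 3: derive span(a,a) via R1 from span(a,d), span(d,a)
round 3: derive span(e,d) via R1 from span(e,a), span(a,d)
round 3: derive span(f,f) via R1 from span(f,a), span(a,f)
round 3: derive span(h,f) via R1 from span(h,a), span(a,f)
round 3: derive span(i,d) via R1 from span(i,a), span(a,d)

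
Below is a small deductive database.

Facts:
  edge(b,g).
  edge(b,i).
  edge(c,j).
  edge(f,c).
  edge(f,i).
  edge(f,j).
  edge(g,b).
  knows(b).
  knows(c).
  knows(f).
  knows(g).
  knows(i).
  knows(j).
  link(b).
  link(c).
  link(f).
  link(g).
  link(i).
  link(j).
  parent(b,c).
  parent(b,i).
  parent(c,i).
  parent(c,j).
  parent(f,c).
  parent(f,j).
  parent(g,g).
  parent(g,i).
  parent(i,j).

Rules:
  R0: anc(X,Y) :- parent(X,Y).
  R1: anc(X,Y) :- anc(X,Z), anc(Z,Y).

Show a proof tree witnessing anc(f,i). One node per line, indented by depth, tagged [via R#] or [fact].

round 1: derive anc(b,c) via R0 from parent(b,c)
round 1: derive anc(b,i) via R0 from parent(b,i)
round 1: derive anc(c,i) via R0 from parent(c,i)
round 1: derive anc(c,j) via R0 from parent(c,j)
round 1: derive anc(f,c) via R0 from parent(f,c)
round 1: derive anc(f,j) via R0 from parent(f,j)
round 1: derive anc(g,g) via R0 from parent(g,g)
round 1: derive anc(g,i) via R0 from parent(g,i)
round 1: derive anc(i,j) via R0 from parent(i,j)
round 2: derive anc(b,j) via R1 from anc(b,c), anc(c,j)
round 2: derive anc(f,i) via R1 from anc(f,c), anc(c,i)
round 2: derive anc(g,j) via R1 from anc(g,i), anc(i,j)

anc(f,i)  [via R1]
  anc(f,c)  [via R0]
    parent(f,c)  [fact]
  anc(c,i)  [via R0]
    parent(c,i)  [fact]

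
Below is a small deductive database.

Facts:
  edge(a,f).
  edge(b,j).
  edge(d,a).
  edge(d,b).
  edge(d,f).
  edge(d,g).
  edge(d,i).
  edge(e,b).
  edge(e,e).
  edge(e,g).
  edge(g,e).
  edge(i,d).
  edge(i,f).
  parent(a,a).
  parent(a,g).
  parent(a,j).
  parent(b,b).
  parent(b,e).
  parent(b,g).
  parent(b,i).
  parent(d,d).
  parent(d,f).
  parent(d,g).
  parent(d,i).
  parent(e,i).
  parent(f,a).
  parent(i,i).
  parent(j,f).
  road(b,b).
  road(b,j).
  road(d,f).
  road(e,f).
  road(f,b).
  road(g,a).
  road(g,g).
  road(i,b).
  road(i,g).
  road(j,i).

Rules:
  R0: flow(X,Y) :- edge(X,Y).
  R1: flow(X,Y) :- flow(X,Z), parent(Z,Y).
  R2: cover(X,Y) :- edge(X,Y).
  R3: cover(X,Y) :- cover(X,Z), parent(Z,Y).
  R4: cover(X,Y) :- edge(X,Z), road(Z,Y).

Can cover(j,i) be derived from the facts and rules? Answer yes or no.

no

round 1: derive cover(a,f) via R2 from edge(a,f)
round 1: derive cover(b,j) via R2 from edge(b,j)
round 1: derive cover(d,a) via R2 from edge(d,a)
round 1: derive cover(d,b) via R2 from edge(d,b)
round 1: derive cover(d,f) via R2 from edge(d,f)
round 1: derive cover(d,g) via R2 from edge(d,g)
round 1: derive cover(d,i) via R2 from edge(d,i)
round 1: derive cover(e,b) via R2 from edge(e,b)
round 1: derive cover(e,e) via R2 from edge(e,e)
round 1: derive cover(e,g) via R2 from edge(e,g)
round 1: derive cover(g,e) via R2 from edge(g,e)
round 1: derive cover(i,d) via R2 from edge(i,d)
round 1: derive cover(i,f) via R2 from edge(i,f)
round 1: derive cover(a,b) via R4 from edge(a,f), road(f,b)
round 1: derive cover(b,i) via R4 from edge(b,j), road(j,i)
round 1: derive cover(d,j) via R4 from edge(d,b), road(b,j)
round 1: derive cover(e,a) via R4 from edge(e,g), road(g,a)
round 1: derive cover(e,f) via R4 from edge(e,e), road(e,f)
round 1: derive cover(e,j) via R4 from edge(e,b), road(b,j)
round 1: derive cover(g,f) via R4 from edge(g,e), road(e,f)
round 1: derive cover(i,b) via R4 from edge(i,f), road(f,b)
round 2: derive cover(a,a) via R3 from cover(a,f), parent(f,a)
round 2: derive cover(a,e) via R3 from cover(a,b), parent(b,e)
round 2: derive cover(a,g) via R3 from cover(a,b), parent(b,g)
round 2: derive cover(a,i) via R3 from cover(a,b), parent(b,i)
round 2: derive cover(b,f) via R3 from cover(b,j), parent(j,f)
round 2: derive cover(d,e) via R3 from cover(d,b), parent(b,e)
round 2: derive cover(e,i) via R3 from cover(e,b), parent(b,i)
round 2: derive cover(g,a) via R3 from cover(g,f), parent(f,a)
round 2: derive cover(g,i) via R3 from cover(g,e), parent(e,i)
round 2: derive cover(i,a) via R3 from cover(i,f), parent(f,a)
round 2: derive cover(i,e) via R3 from cover(i,b), parent(b,e)
round 2: derive cover(i,g) via R3 from cover(i,b), parent(b,g)
round 2: derive cover(i,i) via R3 from cover(i,b), parent(b,i)
round 3: derive cover(a,j) via R3 from cover(a,a), parent(a,j)
round 3: derive cover(b,a) via R3 from cover(b,f), parent(f,a)
round 3: derive cover(g,g) via R3 from cover(g,a), parent(a,g)
round 3: derive cover(g,j) via R3 from cover(g,a), parent(a,j)
round 3: derive cover(i,j) via R3 from cover(i,a), parent(a,j)
round 4: derive cover(b,g) via R3 from cover(b,a), parent(a,g)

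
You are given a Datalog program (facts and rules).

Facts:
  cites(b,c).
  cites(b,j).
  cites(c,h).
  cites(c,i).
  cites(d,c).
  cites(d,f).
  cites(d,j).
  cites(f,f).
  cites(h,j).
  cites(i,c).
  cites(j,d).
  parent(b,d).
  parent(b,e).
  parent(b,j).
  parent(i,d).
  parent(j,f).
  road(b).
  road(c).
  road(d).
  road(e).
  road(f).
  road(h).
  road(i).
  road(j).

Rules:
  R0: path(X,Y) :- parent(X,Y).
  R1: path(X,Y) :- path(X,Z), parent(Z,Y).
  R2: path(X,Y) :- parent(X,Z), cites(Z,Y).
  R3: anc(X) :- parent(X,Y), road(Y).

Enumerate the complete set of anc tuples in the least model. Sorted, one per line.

anc(b)
anc(i)
anc(j)

round 1: derive anc(b) via R3 from parent(b,d), road(d)
round 1: derive anc(i) via R3 from parent(i,d), road(d)
round 1: derive anc(j) via R3 from parent(j,f), road(f)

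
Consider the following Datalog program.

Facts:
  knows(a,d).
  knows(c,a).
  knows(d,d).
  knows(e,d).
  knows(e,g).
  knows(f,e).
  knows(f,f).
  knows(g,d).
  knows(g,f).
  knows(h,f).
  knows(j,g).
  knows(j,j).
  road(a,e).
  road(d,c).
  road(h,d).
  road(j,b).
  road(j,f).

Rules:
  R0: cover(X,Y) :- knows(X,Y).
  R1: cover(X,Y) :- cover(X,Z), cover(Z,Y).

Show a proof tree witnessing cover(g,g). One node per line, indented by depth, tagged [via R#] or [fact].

round 1: derive cover(a,d) via R0 from knows(a,d)
round 1: derive cover(c,a) via R0 from knows(c,a)
round 1: derive cover(d,d) via R0 from knows(d,d)
round 1: derive cover(e,d) via R0 from knows(e,d)
round 1: derive cover(e,g) via R0 from knows(e,g)
round 1: derive cover(f,e) via R0 from knows(f,e)
round 1: derive cover(f,f) via R0 from knows(f,f)
round 1: derive cover(g,d) via R0 from knows(g,d)
round 1: derive cover(g,f) via R0 from knows(g,f)
round 1: derive cover(h,f) via R0 from knows(h,f)
round 1: derive cover(j,g) via R0 from knows(j,g)
round 1: derive cover(j,j) via R0 from knows(j,j)
round 2: derive cover(c,d) via R1 from cover(c,a), cover(a,d)
round 2: derive cover(e,f) via R1 from cover(e,g), cover(g,f)
round 2: derive cover(f,d) via R1 from cover(f,e), cover(e,d)
round 2: derive cover(f,g) via R1 from cover(f,e), cover(e,g)
round 2: derive cover(g,e) via R1 from cover(g,f), cover(f,e)
round 2: derive cover(h,e) via R1 from cover(h,f), cover(f,e)
round 2: derive cover(j,d) via R1 from cover(j,g), cover(g,d)
round 2: derive cover(j,f) via R1 from cover(j,g), cover(g,f)
round 3: derive cover(e,e) via R1 from cover(e,f), cover(f,e)
round 3: derive cover(g,g) via R1 from cover(g,e), cover(e,g)
round 3: derive cover(h,d) via R1 from cover(h,e), cover(e,d)
round 3: derive cover(h,g) via R1 from cover(h,e), cover(e,g)
round 3: derive cover(j,e) via R1 from cover(j,f), cover(f,e)

cover(g,g)  [via R1]
  cover(g,e)  [via R1]
    cover(g,f)  [via R0]
      knows(g,f)  [fact]
    cover(f,e)  [via R0]
      knows(f,e)  [fact]
  cover(e,g)  [via R0]
    knows(e,g)  [fact]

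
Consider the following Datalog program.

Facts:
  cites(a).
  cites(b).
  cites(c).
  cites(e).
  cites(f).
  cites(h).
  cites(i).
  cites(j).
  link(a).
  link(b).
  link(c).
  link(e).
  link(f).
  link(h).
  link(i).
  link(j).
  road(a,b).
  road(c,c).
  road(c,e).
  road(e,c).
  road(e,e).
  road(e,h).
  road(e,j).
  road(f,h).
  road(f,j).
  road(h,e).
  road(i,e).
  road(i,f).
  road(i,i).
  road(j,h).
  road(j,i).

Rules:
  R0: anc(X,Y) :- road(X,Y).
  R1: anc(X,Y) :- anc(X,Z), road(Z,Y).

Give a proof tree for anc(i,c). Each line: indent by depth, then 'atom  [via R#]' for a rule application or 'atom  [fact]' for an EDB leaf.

anc(i,c)  [via R1]
  anc(i,e)  [via R0]
    road(i,e)  [fact]
  road(e,c)  [fact]

round 1: derive anc(a,b) via R0 from road(a,b)
round 1: derive anc(c,c) via R0 from road(c,c)
round 1: derive anc(c,e) via R0 from road(c,e)
round 1: derive anc(e,c) via R0 from road(e,c)
round 1: derive anc(e,e) via R0 from road(e,e)
round 1: derive anc(e,h) via R0 from road(e,h)
round 1: derive anc(e,j) via R0 from road(e,j)
round 1: derive anc(f,h) via R0 from road(f,h)
round 1: derive anc(f,j) via R0 from road(f,j)
round 1: derive anc(h,e) via R0 from road(h,e)
round 1: derive anc(i,e) via R0 from road(i,e)
round 1: derive anc(i,f) via R0 from road(i,f)
round 1: derive anc(i,i) via R0 from road(i,i)
round 1: derive anc(j,h) via R0 from road(j,h)
round 1: derive anc(j,i) via R0 from road(j,i)
round 2: derive anc(c,h) via R1 from anc(c,e), road(e,h)
round 2: derive anc(c,j) via R1 from anc(c,e), road(e,j)
round 2: derive anc(e,i) via R1 from anc(e,j), road(j,i)
round 2: derive anc(f,e) via R1 from anc(f,h), road(h,e)
round 2: derive anc(f,i) via R1 from anc(f,j), road(j,i)
round 2: derive anc(h,c) via R1 from anc(h,e), road(e,c)
round 2: derive anc(h,h) via R1 from anc(h,e), road(e,h)
round 2: derive anc(h,j) via R1 from anc(h,e), road(e,j)
round 2: derive anc(i,c) via R1 from anc(i,e), road(e,c)
round 2: derive anc(i,h) via R1 from anc(i,e), road(e,h)
round 2: derive anc(i,j) via R1 from anc(i,e), road(e,j)
round 2: derive anc(j,e) via R1 from anc(j,h), road(h,e)
round 2: derive anc(j,f) via R1 from anc(j,i), road(i,f)
round 3: derive anc(c,i) via R1 from anc(c,j), road(j,i)
round 3: derive anc(e,f) via R1 from anc(e,i), road(i,f)
round 3: derive anc(f,c) via R1 from anc(f,e), road(e,c)
round 3: derive anc(f,f) via R1 from anc(f,i), road(i,f)
round 3: derive anc(h,i) via R1 from anc(h,j), road(j,i)
round 3: derive anc(j,c) via R1 from anc(j,e), road(e,c)
round 3: derive anc(j,j) via R1 from anc(j,e), road(e,j)
round 4: derive anc(c,f) via R1 from anc(c,i), road(i,f)
round 4: derive anc(h,f) via R1 from anc(h,i), road(i,f)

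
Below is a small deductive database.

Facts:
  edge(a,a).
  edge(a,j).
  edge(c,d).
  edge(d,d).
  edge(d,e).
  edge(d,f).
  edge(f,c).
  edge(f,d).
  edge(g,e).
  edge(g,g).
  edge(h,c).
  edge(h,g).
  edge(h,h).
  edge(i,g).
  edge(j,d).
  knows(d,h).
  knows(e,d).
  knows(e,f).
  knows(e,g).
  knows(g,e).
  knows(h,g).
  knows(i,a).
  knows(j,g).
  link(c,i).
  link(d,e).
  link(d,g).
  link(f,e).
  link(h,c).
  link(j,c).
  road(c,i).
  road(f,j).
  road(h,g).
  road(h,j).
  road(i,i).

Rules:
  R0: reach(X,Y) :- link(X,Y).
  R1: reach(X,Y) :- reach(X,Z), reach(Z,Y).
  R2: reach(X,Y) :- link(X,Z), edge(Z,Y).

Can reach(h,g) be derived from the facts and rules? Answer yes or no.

yes

round 1: derive reach(c,i) via R0 from link(c,i)
round 1: derive reach(d,e) via R0 from link(d,e)
round 1: derive reach(d,g) via R0 from link(d,g)
round 1: derive reach(f,e) via R0 from link(f,e)
round 1: derive reach(h,c) via R0 from link(h,c)
round 1: derive reach(j,c) via R0 from link(j,c)
round 1: derive reach(c,g) via R2 from link(c,i), edge(i,g)
round 1: derive reach(h,d) via R2 from link(h,c), edge(c,d)
round 1: derive reach(j,d) via R2 from link(j,c), edge(c,d)
round 2: derive reach(h,e) via R1 from reach(h,d), reach(d,e)
round 2: derive reach(h,g) via R1 from reach(h,c), reach(c,g)
round 2: derive reach(h,i) via R1 from reach(h,c), reach(c,i)
round 2: derive reach(j,e) via R1 from reach(j,d), reach(d,e)
round 2: derive reach(j,g) via R1 from reach(j,c), reach(c,g)
round 2: derive reach(j,i) via R1 from reach(j,c), reach(c,i)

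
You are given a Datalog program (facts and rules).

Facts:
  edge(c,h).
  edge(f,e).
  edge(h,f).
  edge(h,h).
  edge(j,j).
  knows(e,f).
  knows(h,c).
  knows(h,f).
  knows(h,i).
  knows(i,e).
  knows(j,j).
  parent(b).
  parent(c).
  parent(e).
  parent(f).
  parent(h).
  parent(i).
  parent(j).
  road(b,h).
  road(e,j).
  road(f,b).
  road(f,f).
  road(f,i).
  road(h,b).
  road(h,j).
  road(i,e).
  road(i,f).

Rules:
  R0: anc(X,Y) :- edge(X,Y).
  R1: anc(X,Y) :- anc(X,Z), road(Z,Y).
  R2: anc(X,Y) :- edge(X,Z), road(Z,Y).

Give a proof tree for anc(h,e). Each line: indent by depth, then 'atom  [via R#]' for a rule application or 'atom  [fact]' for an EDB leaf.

anc(h,e)  [via R1]
  anc(h,i)  [via R2]
    edge(h,f)  [fact]
    road(f,i)  [fact]
  road(i,e)  [fact]

round 1: derive anc(c,h) via R0 from edge(c,h)
round 1: derive anc(f,e) via R0 from edge(f,e)
round 1: derive anc(h,f) via R0 from edge(h,f)
round 1: derive anc(h,h) via R0 from edge(h,h)
round 1: derive anc(j,j) via R0 from edge(j,j)
round 1: derive anc(c,b) via R2 from edge(c,h), road(h,b)
round 1: derive anc(c,j) via R2 from edge(c,h), road(h,j)
round 1: derive anc(f,j) via R2 from edge(f,e), road(e,j)
round 1: derive anc(h,b) via R2 from edge(h,f), road(f,b)
round 1: derive anc(h,i) via R2 from edge(h,f), road(f,i)
round 1: derive anc(h,j) via R2 from edge(h,h), road(h,j)
round 2: derive anc(h,e) via R1 from anc(h,i), road(i,e)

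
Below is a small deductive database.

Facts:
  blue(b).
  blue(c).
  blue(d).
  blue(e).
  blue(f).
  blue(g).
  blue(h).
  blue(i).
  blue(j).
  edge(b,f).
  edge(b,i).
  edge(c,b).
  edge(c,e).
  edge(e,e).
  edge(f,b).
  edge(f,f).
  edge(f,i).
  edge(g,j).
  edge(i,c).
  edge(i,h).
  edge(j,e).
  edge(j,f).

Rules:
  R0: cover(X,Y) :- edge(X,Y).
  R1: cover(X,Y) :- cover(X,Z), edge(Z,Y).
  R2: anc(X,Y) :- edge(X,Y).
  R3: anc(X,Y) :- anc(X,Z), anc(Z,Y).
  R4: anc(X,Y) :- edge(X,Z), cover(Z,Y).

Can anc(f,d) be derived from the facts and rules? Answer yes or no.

round 1: derive cover(b,f) via R0 from edge(b,f)
round 1: derive cover(b,i) via R0 from edge(b,i)
round 1: derive cover(c,b) via R0 from edge(c,b)
round 1: derive cover(c,e) via R0 from edge(c,e)
round 1: derive cover(e,e) via R0 from edge(e,e)
round 1: derive cover(f,b) via R0 from edge(f,b)
round 1: derive cover(f,f) via R0 from edge(f,f)
round 1: derive cover(f,i) via R0 from edge(f,i)
round 1: derive cover(g,j) via R0 from edge(g,j)
round 1: derive cover(i,c) via R0 from edge(i,c)
round 1: derive cover(i,h) via R0 from edge(i,h)
round 1: derive cover(j,e) via R0 from edge(j,e)
round 1: derive cover(j,f) via R0 from edge(j,f)
round 1: derive anc(b,f) via R2 from edge(b,f)
round 1: derive anc(b,i) via R2 from edge(b,i)
round 1: derive anc(c,b) via R2 from edge(c,b)
round 1: derive anc(c,e) via R2 from edge(c,e)
round 1: derive anc(e,e) via R2 from edge(e,e)
round 1: derive anc(f,b) via R2 from edge(f,b)
round 1: derive anc(f,f) via R2 from edge(f,f)
round 1: derive anc(f,i) via R2 from edge(f,i)
round 1: derive anc(g,j) via R2 from edge(g,j)
round 1: derive anc(i,c) via R2 from edge(i,c)
round 1: derive anc(i,h) via R2 from edge(i,h)
round 1: derive anc(j,e) via R2 from edge(j,e)
round 1: derive anc(j,f) via R2 from edge(j,f)
round 2: derive cover(b,b) via R1 from cover(b,f), edge(f,b)
round 2: derive cover(b,c) via R1 from cover(b,i), edge(i,c)
round 2: derive cover(b,h) via R1 from cover(b,i), edge(i,h)
round 2: derive cover(c,f) via R1 from cover(c,b), edge(b,f)
round 2: derive cover(c,i) via R1 from cover(c,b), edge(b,i)
round 2: derive cover(f,c) via R1 from cover(f,i), edge(i,c)
round 2: derive cover(f,h) via R1 from cover(f,i), edge(i,h)
round 2: derive cover(g,e) via R1 from cover(g,j), edge(j,e)
round 2: derive cover(g,f) via R1 from cover(g,j), edge(j,f)
round 2: derive cover(i,b) via R1 from cover(i,c), edge(c,b)
round 2: derive cover(i,e) via R1 from cover(i,c), edge(c,e)
round 2: derive cover(j,b) via R1 from cover(j,f), edge(f,b)
round 2: derive cover(j,i) via R1 from cover(j,f), edge(f,i)
round 2: derive anc(b,b) via R3 from anc(b,f), anc(f,b)
round 2: derive anc(b,c) via R3 from anc(b,i), anc(i,c)
round 2: derive anc(b,h) via R3 from anc(b,i), anc(i,h)
round 2: derive anc(c,f) via R3 from anc(c,b), anc(b,f)
round 2: derive anc(c,i) via R3 from anc(c,b), anc(b,i)
round 2: derive anc(f,c) via R3 from anc(f,i), anc(i,c)
round 2: derive anc(f,h) via R3 from anc(f,i), anc(i,h)
round 2: derive anc(g,e) via R3 from anc(g,j), anc(j,e)
round 2: derive anc(g,f) via R3 from anc(g,j), anc(j,f)
round 2: derive anc(i,b) via R3 from anc(i,c), anc(c,b)
round 2: derive anc(i,e) via R3 from anc(i,c), anc(c,e)
round 2: derive anc(j,b) via R3 from anc(j,f), anc(f,b)
round 2: derive anc(j,i) via R3 from anc(j,f), anc(f,i)
round 3: derive cover(b,e) via R1 from cover(b,c), edge(c,e)
round 3: derive cover(c,c) via R1 from cover(c,i), edge(i,c)
round 3: derive cover(c,h) via R1 from cover(c,i), edge(i,h)
round 3: derive cover(f,e) via R1 from cover(f,c), edge(c,e)
round 3: derive cover(g,b) via R1 from cover(g,f), edge(f,b)
round 3: derive cover(g,i) via R1 from cover(g,f), edge(f,i)
round 3: derive cover(i,f) via R1 from cover(i,b), edge(b,f)
round 3: derive cover(i,i) via R1 from cover(i,b), edge(b,i)
round 3: derive cover(j,c) via R1 from cover(j,i), edge(i,c)
round 3: derive cover(j,h) via R1 from cover(j,i), edge(i,h)
round 3: derive anc(b,e) via R3 from anc(b,c), anc(c,e)
round 3: derive anc(c,c) via R3 from anc(c,b), anc(b,c)
round 3: derive anc(c,h) via R3 from anc(c,b), anc(b,h)
round 3: derive anc(f,e) via R3 from anc(f,c), anc(c,e)
round 3: derive anc(g,b) via R3 from anc(g,f), anc(f,b)
round 3: derive anc(g,c) via R3 from anc(g,f), anc(f,c)
round 3: derive anc(g,h) via R3 from anc(g,f), anc(f,h)
round 3: derive anc(g,i) via R3 from anc(g,f), anc(f,i)
round 3: derive anc(i,f) via R3 from anc(i,b), anc(b,f)
round 3: derive anc(i,i) via R3 from anc(i,b), anc(b,i)
round 3: derive anc(j,c) via R3 from anc(j,b), anc(b,c)
round 3: derive anc(j,h) via R3 from anc(j,b), anc(b,h)
round 4: derive cover(g,c) via R1 from cover(g,i), edge(i,c)
round 4: derive cover(g,h) via R1 from cover(g,i), edge(i,h)

no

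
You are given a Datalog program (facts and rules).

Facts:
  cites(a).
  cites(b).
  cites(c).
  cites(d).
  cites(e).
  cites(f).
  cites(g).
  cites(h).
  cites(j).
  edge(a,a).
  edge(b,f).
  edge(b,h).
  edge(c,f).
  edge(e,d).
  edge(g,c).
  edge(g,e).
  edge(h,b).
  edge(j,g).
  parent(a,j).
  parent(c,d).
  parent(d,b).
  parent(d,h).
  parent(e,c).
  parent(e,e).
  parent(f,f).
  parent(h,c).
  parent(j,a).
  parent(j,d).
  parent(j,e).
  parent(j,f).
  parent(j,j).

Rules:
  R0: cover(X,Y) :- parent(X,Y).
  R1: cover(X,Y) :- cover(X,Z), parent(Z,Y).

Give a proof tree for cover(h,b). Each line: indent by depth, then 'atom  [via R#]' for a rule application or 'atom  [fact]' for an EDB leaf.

cover(h,b)  [via R1]
  cover(h,d)  [via R1]
    cover(h,c)  [via R0]
      parent(h,c)  [fact]
    parent(c,d)  [fact]
  parent(d,b)  [fact]

round 1: derive cover(a,j) via R0 from parent(a,j)
round 1: derive cover(c,d) via R0 from parent(c,d)
round 1: derive cover(d,b) via R0 from parent(d,b)
round 1: derive cover(d,h) via R0 from parent(d,h)
round 1: derive cover(e,c) via R0 from parent(e,c)
round 1: derive cover(e,e) via R0 from parent(e,e)
round 1: derive cover(f,f) via R0 from parent(f,f)
round 1: derive cover(h,c) via R0 from parent(h,c)
round 1: derive cover(j,a) via R0 from parent(j,a)
round 1: derive cover(j,d) via R0 from parent(j,d)
round 1: derive cover(j,e) via R0 from parent(j,e)
round 1: derive cover(j,f) via R0 from parent(j,f)
round 1: derive cover(j,j) via R0 from parent(j,j)
round 2: derive cover(a,a) via R1 from cover(a,j), parent(j,a)
round 2: derive cover(a,d) via R1 from cover(a,j), parent(j,d)
round 2: derive cover(a,e) via R1 from cover(a,j), parent(j,e)
round 2: derive cover(a,f) via R1 from cover(a,j), parent(j,f)
round 2: derive cover(c,b) via R1 from cover(c,d), parent(d,b)
round 2: derive cover(c,h) via R1 from cover(c,d), parent(d,h)
round 2: derive cover(d,c) via R1 from cover(d,h), parent(h,c)
round 2: derive cover(e,d) via R1 from cover(e,c), parent(c,d)
round 2: derive cover(h,d) via R1 from cover(h,c), parent(c,d)
round 2: derive cover(j,b) via R1 from cover(j,d), parent(d,b)
round 2: derive cover(j,c) via R1 from cover(j,e), parent(e,c)
round 2: derive cover(j,h) via R1 from cover(j,d), parent(d,h)
round 3: derive cover(a,b) via R1 from cover(a,d), parent(d,b)
round 3: derive cover(a,c) via R1 from cover(a,e), parent(e,c)
round 3: derive cover(a,h) via R1 from cover(a,d), parent(d,h)
round 3: derive cover(c,c) via R1 from cover(c,h), parent(h,c)
round 3: derive cover(d,d) via R1 from cover(d,c), parent(c,d)
round 3: derive cover(e,b) via R1 from cover(e,d), parent(d,b)
round 3: derive cover(e,h) via R1 from cover(e,d), parent(d,h)
round 3: derive cover(h,b) via R1 from cover(h,d), parent(d,b)
round 3: derive cover(h,h) via R1 from cover(h,d), parent(d,h)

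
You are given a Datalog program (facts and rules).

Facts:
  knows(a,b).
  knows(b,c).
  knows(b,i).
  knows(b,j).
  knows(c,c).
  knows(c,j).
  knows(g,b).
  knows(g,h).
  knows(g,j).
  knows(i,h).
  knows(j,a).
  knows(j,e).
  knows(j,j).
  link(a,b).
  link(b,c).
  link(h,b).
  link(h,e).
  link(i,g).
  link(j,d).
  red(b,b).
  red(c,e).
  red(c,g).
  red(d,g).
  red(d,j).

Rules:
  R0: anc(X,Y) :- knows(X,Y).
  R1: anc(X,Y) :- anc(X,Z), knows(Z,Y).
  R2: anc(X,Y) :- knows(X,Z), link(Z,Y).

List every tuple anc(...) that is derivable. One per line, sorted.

round 1: derive anc(a,b) via R0 from knows(a,b)
round 1: derive anc(b,c) via R0 from knows(b,c)
round 1: derive anc(b,i) via R0 from knows(b,i)
round 1: derive anc(b,j) via R0 from knows(b,j)
round 1: derive anc(c,c) via R0 from knows(c,c)
round 1: derive anc(c,j) via R0 from knows(c,j)
round 1: derive anc(g,b) via R0 from knows(g,b)
round 1: derive anc(g,h) via R0 from knows(g,h)
round 1: derive anc(g,j) via R0 from knows(g,j)
round 1: derive anc(i,h) via R0 from knows(i,h)
round 1: derive anc(j,a) via R0 from knows(j,a)
round 1: derive anc(j,e) via R0 from knows(j,e)
round 1: derive anc(j,j) via R0 from knows(j,j)
round 1: derive anc(a,c) via R2 from knows(a,b), link(b,c)
round 1: derive anc(b,d) via R2 from knows(b,j), link(j,d)
round 1: derive anc(b,g) via R2 from knows(b,i), link(i,g)
round 1: derive anc(c,d) via R2 from knows(c,j), link(j,d)
round 1: derive anc(g,c) via R2 from knows(g,b), link(b,c)
round 1: derive anc(g,d) via R2 from knows(g,j), link(j,d)
round 1: derive anc(g,e) via R2 from knows(g,h), link(h,e)
round 1: derive anc(i,b) via R2 from knows(i,h), link(h,b)
round 1: derive anc(i,e) via R2 from knows(i,h), link(h,e)
round 1: derive anc(j,b) via R2 from knows(j,a), link(a,b)
round 1: derive anc(j,d) via R2 from knows(j,j), link(j,d)
round 2: derive anc(a,i) via R1 from anc(a,b), knows(b,i)
round 2: derive anc(a,j) via R1 from anc(a,b), knows(b,j)
round 2: derive anc(b,a) via R1 from anc(b,j), knows(j,a)
round 2: derive anc(b,b) via R1 from anc(b,g), knows(g,b)
round 2: derive anc(b,e) via R1 from anc(b,j), knows(j,e)
round 2: derive anc(b,h) via R1 from anc(b,g), knows(g,h)
round 2: derive anc(c,a) via R1 from anc(c,j), knows(j,a)
round 2: derive anc(c,e) via R1 from anc(c,j), knows(j,e)
round 2: derive anc(g,a) via R1 from anc(g,j), knows(j,a)
round 2: derive anc(g,i) via R1 from anc(g,b), knows(b,i)
round 2: derive anc(i,c) via R1 from anc(i,b), knows(b,c)
round 2: derive anc(i,i) via R1 from anc(i,b), knows(b,i)
round 2: derive anc(i,j) via R1 from anc(i,b), knows(b,j)
round 2: derive anc(j,c) via R1 from anc(j,b), knows(b,c)
round 2: derive anc(j,i) via R1 from anc(j,b), knows(b,i)
round 3: derive anc(a,a) via R1 from anc(a,j), knows(j,a)
round 3: derive anc(a,e) via R1 from anc(a,j), knows(j,e)
round 3: derive anc(a,h) via R1 from anc(a,i), knows(i,h)
round 3: derive anc(c,b) via R1 from anc(c,a), knows(a,b)
round 3: derive anc(i,a) via R1 from anc(i,j), knows(j,a)
round 3: derive anc(j,h) via R1 from anc(j,i), knows(i,h)
round 4: derive anc(c,i) via R1 from anc(c,b), knows(b,i)
round 5: derive anc(c,h) via R1 from anc(c,i), knows(i,h)

anc(a,a)
anc(a,b)
anc(a,c)
anc(a,e)
anc(a,h)
anc(a,i)
anc(a,j)
anc(b,a)
anc(b,b)
anc(b,c)
anc(b,d)
anc(b,e)
anc(b,g)
anc(b,h)
anc(b,i)
anc(b,j)
anc(c,a)
anc(c,b)
anc(c,c)
anc(c,d)
anc(c,e)
anc(c,h)
anc(c,i)
anc(c,j)
anc(g,a)
anc(g,b)
anc(g,c)
anc(g,d)
anc(g,e)
anc(g,h)
anc(g,i)
anc(g,j)
anc(i,a)
anc(i,b)
anc(i,c)
anc(i,e)
anc(i,h)
anc(i,i)
anc(i,j)
anc(j,a)
anc(j,b)
anc(j,c)
anc(j,d)
anc(j,e)
anc(j,h)
anc(j,i)
anc(j,j)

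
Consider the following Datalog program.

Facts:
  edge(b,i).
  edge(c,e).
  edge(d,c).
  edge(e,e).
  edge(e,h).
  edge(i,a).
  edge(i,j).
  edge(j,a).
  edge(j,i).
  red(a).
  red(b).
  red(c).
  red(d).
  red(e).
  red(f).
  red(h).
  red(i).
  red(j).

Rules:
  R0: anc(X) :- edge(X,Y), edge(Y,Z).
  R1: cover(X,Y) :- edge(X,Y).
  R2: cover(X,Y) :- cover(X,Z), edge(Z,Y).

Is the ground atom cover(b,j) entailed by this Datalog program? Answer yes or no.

round 1: derive cover(b,i) via R1 from edge(b,i)
round 1: derive cover(c,e) via R1 from edge(c,e)
round 1: derive cover(d,c) via R1 from edge(d,c)
round 1: derive cover(e,e) via R1 from edge(e,e)
round 1: derive cover(e,h) via R1 from edge(e,h)
round 1: derive cover(i,a) via R1 from edge(i,a)
round 1: derive cover(i,j) via R1 from edge(i,j)
round 1: derive cover(j,a) via R1 from edge(j,a)
round 1: derive cover(j,i) via R1 from edge(j,i)
round 2: derive cover(b,a) via R2 from cover(b,i), edge(i,a)
round 2: derive cover(b,j) via R2 from cover(b,i), edge(i,j)
round 2: derive cover(c,h) via R2 from cover(c,e), edge(e,h)
round 2: derive cover(d,e) via R2 from cover(d,c), edge(c,e)
round 2: derive cover(i,i) via R2 from cover(i,j), edge(j,i)
round 2: derive cover(j,j) via R2 from cover(j,i), edge(i,j)
round 3: derive cover(d,h) via R2 from cover(d,e), edge(e,h)

yes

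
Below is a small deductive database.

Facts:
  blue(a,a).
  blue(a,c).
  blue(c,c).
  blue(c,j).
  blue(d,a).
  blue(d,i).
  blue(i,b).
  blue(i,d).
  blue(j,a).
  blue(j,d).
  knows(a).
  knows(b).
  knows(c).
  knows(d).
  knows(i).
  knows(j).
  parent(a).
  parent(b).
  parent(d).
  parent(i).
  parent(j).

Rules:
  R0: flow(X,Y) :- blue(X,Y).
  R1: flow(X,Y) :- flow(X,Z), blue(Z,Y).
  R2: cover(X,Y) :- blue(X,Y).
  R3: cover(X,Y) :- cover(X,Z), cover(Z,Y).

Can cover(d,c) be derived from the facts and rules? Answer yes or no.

yes

round 1: derive cover(a,a) via R2 from blue(a,a)
round 1: derive cover(a,c) via R2 from blue(a,c)
round 1: derive cover(c,c) via R2 from blue(c,c)
round 1: derive cover(c,j) via R2 from blue(c,j)
round 1: derive cover(d,a) via R2 from blue(d,a)
round 1: derive cover(d,i) via R2 from blue(d,i)
round 1: derive cover(i,b) via R2 from blue(i,b)
round 1: derive cover(i,d) via R2 from blue(i,d)
round 1: derive cover(j,a) via R2 from blue(j,a)
round 1: derive cover(j,d) via R2 from blue(j,d)
round 2: derive cover(a,j) via R3 from cover(a,c), cover(c,j)
round 2: derive cover(c,a) via R3 from cover(c,j), cover(j,a)
round 2: derive cover(c,d) via R3 from cover(c,j), cover(j,d)
round 2: derive cover(d,b) via R3 from cover(d,i), cover(i,b)
round 2: derive cover(d,c) via R3 from cover(d,a), cover(a,c)
round 2: derive cover(d,d) via R3 from cover(d,i), cover(i,d)
round 2: derive cover(i,a) via R3 from cover(i,d), cover(d,a)
round 2: derive cover(i,i) via R3 from cover(i,d), cover(d,i)
round 2: derive cover(j,c) via R3 from cover(j,a), cover(a,c)
round 2: derive cover(j,i) via R3 from cover(j,d), cover(d,i)
round 3: derive cover(a,d) via R3 from cover(a,c), cover(c,d)
round 3: derive cover(a,i) via R3 from cover(a,j), cover(j,i)
round 3: derive cover(c,b) via R3 from cover(c,d), cover(d,b)
round 3: derive cover(c,i) via R3 from cover(c,d), cover(d,i)
round 3: derive cover(d,j) via R3 from cover(d,a), cover(a,j)
round 3: derive cover(i,c) via R3 from cover(i,a), cover(a,c)
round 3: derive cover(i,j) via R3 from cover(i,a), cover(a,j)
round 3: derive cover(j,b) via R3 from cover(j,d), cover(d,b)
round 3: derive cover(j,j) via R3 from cover(j,a), cover(a,j)
round 4: derive cover(a,b) via R3 from cover(a,c), cover(c,b)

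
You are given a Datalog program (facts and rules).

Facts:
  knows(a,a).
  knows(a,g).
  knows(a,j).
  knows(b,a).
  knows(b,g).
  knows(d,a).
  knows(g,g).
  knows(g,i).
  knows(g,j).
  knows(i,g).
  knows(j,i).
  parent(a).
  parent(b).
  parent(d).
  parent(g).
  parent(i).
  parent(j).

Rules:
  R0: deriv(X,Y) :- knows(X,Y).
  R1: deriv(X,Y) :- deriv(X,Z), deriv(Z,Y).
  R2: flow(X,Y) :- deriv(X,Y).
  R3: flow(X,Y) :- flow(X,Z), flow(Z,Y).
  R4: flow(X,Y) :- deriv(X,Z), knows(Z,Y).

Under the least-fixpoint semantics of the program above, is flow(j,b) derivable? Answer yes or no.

no

round 1: derive deriv(a,a) via R0 from knows(a,a)
round 1: derive deriv(a,g) via R0 from knows(a,g)
round 1: derive deriv(a,j) via R0 from knows(a,j)
round 1: derive deriv(b,a) via R0 from knows(b,a)
round 1: derive deriv(b,g) via R0 from knows(b,g)
round 1: derive deriv(d,a) via R0 from knows(d,a)
round 1: derive deriv(g,g) via R0 from knows(g,g)
round 1: derive deriv(g,i) via R0 from knows(g,i)
round 1: derive deriv(g,j) via R0 from knows(g,j)
round 1: derive deriv(i,g) via R0 from knows(i,g)
round 1: derive deriv(j,i) via R0 from knows(j,i)
round 2: derive deriv(a,i) via R1 from deriv(a,g), deriv(g,i)
round 2: derive deriv(b,i) via R1 from deriv(b,g), deriv(g,i)
round 2: derive deriv(b,j) via R1 from deriv(b,a), deriv(a,j)
round 2: derive deriv(d,g) via R1 from deriv(d,a), deriv(a,g)
round 2: derive deriv(d,j) via R1 from deriv(d,a), deriv(a,j)
round 2: derive deriv(i,i) via R1 from deriv(i,g), deriv(g,i)
round 2: derive deriv(i,j) via R1 from deriv(i,g), deriv(g,j)
round 2: derive deriv(j,g) via R1 from deriv(j,i), deriv(i,g)
round 2: derive flow(a,a) via R2 from deriv(a,a)
round 2: derive flow(a,g) via R2 from deriv(a,g)
round 2: derive flow(a,j) via R2 from deriv(a,j)
round 2: derive flow(b,a) via R2 from deriv(b,a)
round 2: derive flow(b,g) via R2 from deriv(b,g)
round 2: derive flow(d,a) via R2 from deriv(d,a)
round 2: derive flow(g,g) via R2 from deriv(g,g)
round 2: derive flow(g,i) via R2 from deriv(g,i)
round 2: derive flow(g,j) via R2 from deriv(g,j)
round 2: derive flow(i,g) via R2 from deriv(i,g)
round 2: derive flow(j,i) via R2 from deriv(j,i)
round 2: derive flow(a,i) via R4 from deriv(a,g), knows(g,i)
round 2: derive flow(b,i) via R4 from deriv(b,g), knows(g,i)
round 2: derive flow(b,j) via R4 from deriv(b,a), knows(a,j)
round 2: derive flow(d,g) via R4 from deriv(d,a), knows(a,g)
round 2: derive flow(d,j) via R4 from deriv(d,a), knows(a,j)
round 2: derive flow(i,i) via R4 from deriv(i,g), knows(g,i)
round 2: derive flow(i,j) via R4 from deriv(i,g), knows(g,j)
round 2: derive flow(j,g) via R4 from deriv(j,i), knows(i,g)
round 3: derive deriv(d,i) via R1 from deriv(d,a), deriv(a,i)
round 3: derive deriv(j,j) via R1 from deriv(j,g), deriv(g,j)
round 3: derive flow(d,i) via R3 from flow(d,a), flow(a,i)
round 3: derive flow(j,j) via R3 from flow(j,g), flow(g,j)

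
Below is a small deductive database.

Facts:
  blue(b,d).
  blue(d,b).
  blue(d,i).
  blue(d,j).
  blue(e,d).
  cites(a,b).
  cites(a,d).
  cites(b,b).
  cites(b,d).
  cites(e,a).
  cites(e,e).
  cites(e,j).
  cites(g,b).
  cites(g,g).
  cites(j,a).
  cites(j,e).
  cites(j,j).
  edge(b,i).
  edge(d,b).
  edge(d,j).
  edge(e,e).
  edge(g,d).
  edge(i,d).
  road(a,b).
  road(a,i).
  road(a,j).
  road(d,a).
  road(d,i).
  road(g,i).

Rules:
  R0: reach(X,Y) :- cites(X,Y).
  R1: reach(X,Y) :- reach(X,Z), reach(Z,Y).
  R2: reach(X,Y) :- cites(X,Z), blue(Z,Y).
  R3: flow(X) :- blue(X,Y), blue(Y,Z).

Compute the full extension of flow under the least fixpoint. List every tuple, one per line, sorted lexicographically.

round 1: derive flow(b) via R3 from blue(b,d), blue(d,b)
round 1: derive flow(d) via R3 from blue(d,b), blue(b,d)
round 1: derive flow(e) via R3 from blue(e,d), blue(d,b)

flow(b)
flow(d)
flow(e)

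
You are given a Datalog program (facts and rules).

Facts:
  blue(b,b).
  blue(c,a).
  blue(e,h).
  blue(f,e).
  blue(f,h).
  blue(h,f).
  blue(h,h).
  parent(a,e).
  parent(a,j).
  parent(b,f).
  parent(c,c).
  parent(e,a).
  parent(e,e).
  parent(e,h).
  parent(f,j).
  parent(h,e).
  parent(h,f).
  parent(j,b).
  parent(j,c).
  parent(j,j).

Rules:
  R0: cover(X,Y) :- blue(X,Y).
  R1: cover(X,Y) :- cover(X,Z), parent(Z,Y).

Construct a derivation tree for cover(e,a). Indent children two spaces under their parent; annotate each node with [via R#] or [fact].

cover(e,a)  [via R1]
  cover(e,e)  [via R1]
    cover(e,h)  [via R0]
      blue(e,h)  [fact]
    parent(h,e)  [fact]
  parent(e,a)  [fact]

round 1: derive cover(b,b) via R0 from blue(b,b)
round 1: derive cover(c,a) via R0 from blue(c,a)
round 1: derive cover(e,h) via R0 from blue(e,h)
round 1: derive cover(f,e) via R0 from blue(f,e)
round 1: derive cover(f,h) via R0 from blue(f,h)
round 1: derive cover(h,f) via R0 from blue(h,f)
round 1: derive cover(h,h) via R0 from blue(h,h)
round 2: derive cover(b,f) via R1 from cover(b,b), parent(b,f)
round 2: derive cover(c,e) via R1 from cover(c,a), parent(a,e)
round 2: derive cover(c,j) via R1 from cover(c,a), parent(a,j)
round 2: derive cover(e,e) via R1 from cover(e,h), parent(h,e)
round 2: derive cover(e,f) via R1 from cover(e,h), parent(h,f)
round 2: derive cover(f,a) via R1 from cover(f,e), parent(e,a)
round 2: derive cover(f,f) via R1 from cover(f,h), parent(h,f)
round 2: derive cover(h,e) via R1 from cover(h,h), parent(h,e)
round 2: derive cover(h,j) via R1 from cover(h,f), parent(f,j)
round 3: derive cover(b,j) via R1 from cover(b,f), parent(f,j)
round 3: derive cover(c,b) via R1 from cover(c,j), parent(j,b)
round 3: derive cover(c,c) via R1 from cover(c,j), parent(j,c)
round 3: derive cover(c,h) via R1 from cover(c,e), parent(e,h)
round 3: derive cover(e,a) via R1 from cover(e,e), parent(e,a)
round 3: derive cover(e,j) via R1 from cover(e,f), parent(f,j)
round 3: derive cover(f,j) via R1 from cover(f,a), parent(a,j)
round 3: derive cover(h,a) via R1 from cover(h,e), parent(e,a)
round 3: derive cover(h,b) via R1 from cover(h,j), parent(j,b)
round 3: derive cover(h,c) via R1 from cover(h,j), parent(j,c)
round 4: derive cover(b,c) via R1 from cover(b,j), parent(j,c)
round 4: derive cover(c,f) via R1 from cover(c,b), parent(b,f)
round 4: derive cover(e,b) via R1 from cover(e,j), parent(j,b)
round 4: derive cover(e,c) via R1 from cover(e,j), parent(j,c)
round 4: derive cover(f,b) via R1 from cover(f,j), parent(j,b)
round 4: derive cover(f,c) via R1 from cover(f,j), parent(j,c)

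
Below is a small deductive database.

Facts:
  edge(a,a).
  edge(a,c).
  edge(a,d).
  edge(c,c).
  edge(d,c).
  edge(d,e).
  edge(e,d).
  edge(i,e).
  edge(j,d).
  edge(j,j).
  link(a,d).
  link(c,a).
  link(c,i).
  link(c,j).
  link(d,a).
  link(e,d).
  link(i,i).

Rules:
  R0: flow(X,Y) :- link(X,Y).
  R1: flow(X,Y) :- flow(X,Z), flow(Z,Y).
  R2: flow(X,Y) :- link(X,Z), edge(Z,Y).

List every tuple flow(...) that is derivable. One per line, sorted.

round 1: derive flow(a,d) via R0 from link(a,d)
round 1: derive flow(c,a) via R0 from link(c,a)
round 1: derive flow(c,i) via R0 from link(c,i)
round 1: derive flow(c,j) via R0 from link(c,j)
round 1: derive flow(d,a) via R0 from link(d,a)
round 1: derive flow(e,d) via R0 from link(e,d)
round 1: derive flow(i,i) via R0 from link(i,i)
round 1: derive flow(a,c) via R2 from link(a,d), edge(d,c)
round 1: derive flow(a,e) via R2 from link(a,d), edge(d,e)
round 1: derive flow(c,c) via R2 from link(c,a), edge(a,c)
round 1: derive flow(c,d) via R2 from link(c,a), edge(a,d)
round 1: derive flow(c,e) via R2 from link(c,i), edge(i,e)
round 1: derive flow(d,c) via R2 from link(d,a), edge(a,c)
round 1: derive flow(d,d) via R2 from link(d,a), edge(a,d)
round 1: derive flow(e,c) via R2 from link(e,d), edge(d,c)
round 1: derive flow(e,e) via R2 from link(e,d), edge(d,e)
round 1: derive flow(i,e) via R2 from link(i,i), edge(i,e)
round 2: derive flow(a,a) via R1 from flow(a,c), flow(c,a)
round 2: derive flow(a,i) via R1 from flow(a,c), flow(c,i)
round 2: derive flow(a,j) via R1 from flow(a,c), flow(c,j)
round 2: derive flow(d,e) via R1 from flow(d,a), flow(a,e)
round 2: derive flow(d,i) via R1 from flow(d,c), flow(c,i)
round 2: derive flow(d,j) via R1 from flow(d,c), flow(c,j)
round 2: derive flow(e,a) via R1 from flow(e,c), flow(c,a)
round 2: derive flow(e,i) via R1 from flow(e,c), flow(c,i)
round 2: derive flow(e,j) via R1 from flow(e,c), flow(c,j)
round 2: derive flow(i,c) via R1 from flow(i,e), flow(e,c)
round 2: derive flow(i,d) via R1 from flow(i,e), flow(e,d)
round 3: derive flow(i,a) via R1 from flow(i,c), flow(c,a)
round 3: derive flow(i,j) via R1 from flow(i,c), flow(c,j)

flow(a,a)
flow(a,c)
flow(a,d)
flow(a,e)
flow(a,i)
flow(a,j)
flow(c,a)
flow(c,c)
flow(c,d)
flow(c,e)
flow(c,i)
flow(c,j)
flow(d,a)
flow(d,c)
flow(d,d)
flow(d,e)
flow(d,i)
flow(d,j)
flow(e,a)
flow(e,c)
flow(e,d)
flow(e,e)
flow(e,i)
flow(e,j)
flow(i,a)
flow(i,c)
flow(i,d)
flow(i,e)
flow(i,i)
flow(i,j)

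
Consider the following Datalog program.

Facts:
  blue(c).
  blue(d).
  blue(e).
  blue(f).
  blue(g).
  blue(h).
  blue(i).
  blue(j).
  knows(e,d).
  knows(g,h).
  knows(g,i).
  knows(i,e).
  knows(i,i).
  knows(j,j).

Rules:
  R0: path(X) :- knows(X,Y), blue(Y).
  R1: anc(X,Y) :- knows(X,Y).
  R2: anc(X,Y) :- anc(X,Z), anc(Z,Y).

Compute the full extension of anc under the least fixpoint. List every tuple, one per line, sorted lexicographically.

anc(e,d)
anc(g,d)
anc(g,e)
anc(g,h)
anc(g,i)
anc(i,d)
anc(i,e)
anc(i,i)
anc(j,j)

round 1: derive anc(e,d) via R1 from knows(e,d)
round 1: derive anc(g,h) via R1 from knows(g,h)
round 1: derive anc(g,i) via R1 from knows(g,i)
round 1: derive anc(i,e) via R1 from knows(i,e)
round 1: derive anc(i,i) via R1 from knows(i,i)
round 1: derive anc(j,j) via R1 from knows(j,j)
round 2: derive anc(g,e) via R2 from anc(g,i), anc(i,e)
round 2: derive anc(i,d) via R2 from anc(i,e), anc(e,d)
round 3: derive anc(g,d) via R2 from anc(g,e), anc(e,d)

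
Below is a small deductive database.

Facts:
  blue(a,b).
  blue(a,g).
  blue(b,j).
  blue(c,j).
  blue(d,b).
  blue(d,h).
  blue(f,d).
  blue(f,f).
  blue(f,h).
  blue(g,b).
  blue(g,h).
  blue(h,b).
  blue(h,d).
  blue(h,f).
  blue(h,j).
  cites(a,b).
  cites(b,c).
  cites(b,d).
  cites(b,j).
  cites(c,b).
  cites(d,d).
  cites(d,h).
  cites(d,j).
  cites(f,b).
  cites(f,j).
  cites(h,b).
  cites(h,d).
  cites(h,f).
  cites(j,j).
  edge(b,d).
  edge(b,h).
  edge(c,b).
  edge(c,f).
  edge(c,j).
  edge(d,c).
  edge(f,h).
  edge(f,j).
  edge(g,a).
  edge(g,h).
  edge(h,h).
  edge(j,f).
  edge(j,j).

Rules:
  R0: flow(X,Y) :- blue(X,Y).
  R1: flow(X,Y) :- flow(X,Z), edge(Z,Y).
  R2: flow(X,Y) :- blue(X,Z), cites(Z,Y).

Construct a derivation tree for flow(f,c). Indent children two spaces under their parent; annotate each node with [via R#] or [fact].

flow(f,c)  [via R1]
  flow(f,d)  [via R0]
    blue(f,d)  [fact]
  edge(d,c)  [fact]

round 1: derive flow(a,b) via R0 from blue(a,b)
round 1: derive flow(a,g) via R0 from blue(a,g)
round 1: derive flow(b,j) via R0 from blue(b,j)
round 1: derive flow(c,j) via R0 from blue(c,j)
round 1: derive flow(d,b) via R0 from blue(d,b)
round 1: derive flow(d,h) via R0 from blue(d,h)
round 1: derive flow(f,d) via R0 from blue(f,d)
round 1: derive flow(f,f) via R0 from blue(f,f)
round 1: derive flow(f,h) via R0 from blue(f,h)
round 1: derive flow(g,b) via R0 from blue(g,b)
round 1: derive flow(g,h) via R0 from blue(g,h)
round 1: derive flow(h,b) via R0 from blue(h,b)
round 1: derive flow(h,d) via R0 from blue(h,d)
round 1: derive flow(h,f) via R0 from blue(h,f)
round 1: derive flow(h,j) via R0 from blue(h,j)
round 1: derive flow(a,c) via R2 from blue(a,b), cites(b,c)
round 1: derive flow(a,d) via R2 from blue(a,b), cites(b,d)
round 1: derive flow(a,j) via R2 from blue(a,b), cites(b,j)
round 1: derive flow(d,c) via R2 from blue(d,b), cites(b,c)
round 1: derive flow(d,d) via R2 from blue(d,b), cites(b,d)
round 1: derive flow(d,f) via R2 from blue(d,h), cites(h,f)
round 1: derive flow(d,j) via R2 from blue(d,b), cites(b,j)
round 1: derive flow(f,b) via R2 from blue(f,f), cites(f,b)
round 1: derive flow(f,j) via R2 from blue(f,d), cites(d,j)
round 1: derive flow(g,c) via R2 from blue(g,b), cites(b,c)
round 1: derive flow(g,d) via R2 from blue(g,b), cites(b,d)
round 1: derive flow(g,f) via R2 from blue(g,h), cites(h,f)
round 1: derive flow(g,j) via R2 from blue(g,b), cites(b,j)
round 1: derive flow(h,c) via R2 from blue(h,b), cites(b,c)
round 1: derive flow(h,h) via R2 from blue(h,d), cites(d,h)
round 2: derive flow(a,a) via R1 from flow(a,g), edge(g,a)
round 2: derive flow(a,f) via R1 from flow(a,c), edge(c,f)
round 2: derive flow(a,h) via R1 from flow(a,b), edge(b,h)
round 2: derive flow(b,f) via R1 from flow(b,j), edge(j,f)
round 2: derive flow(c,f) via R1 from flow(c,j), edge(j,f)
round 2: derive flow(f,c) via R1 from flow(f,d), edge(d,c)
round 3: derive flow(b,h) via R1 from flow(b,f), edge(f,h)
round 3: derive flow(c,h) via R1 from flow(c,f), edge(f,h)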